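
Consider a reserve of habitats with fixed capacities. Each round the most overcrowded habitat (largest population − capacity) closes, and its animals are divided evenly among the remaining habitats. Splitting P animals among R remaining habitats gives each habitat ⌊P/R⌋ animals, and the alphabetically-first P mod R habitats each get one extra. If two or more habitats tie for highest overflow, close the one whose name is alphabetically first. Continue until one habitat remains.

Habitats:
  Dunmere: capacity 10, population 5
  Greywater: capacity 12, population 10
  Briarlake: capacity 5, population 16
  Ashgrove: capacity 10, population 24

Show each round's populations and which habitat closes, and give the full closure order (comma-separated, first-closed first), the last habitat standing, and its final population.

Round 1: Ashgrove=24 Briarlake=16 Dunmere=5 Greywater=10 → close Ashgrove (overflow 14)
  24÷3 = 8 each, +1 to first 0
Round 2: Briarlake=24 Dunmere=13 Greywater=18 → close Briarlake (overflow 19)
  24÷2 = 12 each, +1 to first 0
Round 3: Dunmere=25 Greywater=30 → close Greywater (overflow 18)
  30÷1 = 30 each, +1 to first 0

Closure order: Ashgrove, Briarlake, Greywater
Last habitat: Dunmere with 55 animals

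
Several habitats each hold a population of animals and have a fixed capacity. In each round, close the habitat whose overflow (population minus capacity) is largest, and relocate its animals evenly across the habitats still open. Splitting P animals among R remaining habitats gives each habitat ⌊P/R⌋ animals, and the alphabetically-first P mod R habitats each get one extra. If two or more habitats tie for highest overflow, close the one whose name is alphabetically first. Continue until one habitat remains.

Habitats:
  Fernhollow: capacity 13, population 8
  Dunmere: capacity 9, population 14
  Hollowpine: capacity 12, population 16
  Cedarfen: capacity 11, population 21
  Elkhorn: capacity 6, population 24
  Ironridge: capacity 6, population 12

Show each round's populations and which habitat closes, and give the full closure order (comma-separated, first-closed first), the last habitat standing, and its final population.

Round 1: Cedarfen=21 Dunmere=14 Elkhorn=24 Fernhollow=8 Hollowpine=16 Ironridge=12 → close Elkhorn (overflow 18)
  24÷5 = 4 each, +1 to first 4
Round 2: Cedarfen=26 Dunmere=19 Fernhollow=13 Hollowpine=21 Ironridge=16 → close Cedarfen (overflow 15)
  26÷4 = 6 each, +1 to first 2
Round 3: Dunmere=26 Fernhollow=20 Hollowpine=27 Ironridge=22 → close Dunmere (overflow 17)
  26÷3 = 8 each, +1 to first 2
Round 4: Fernhollow=29 Hollowpine=36 Ironridge=30 → close Hollowpine (overflow 24)
  36÷2 = 18 each, +1 to first 0
Round 5: Fernhollow=47 Ironridge=48 → close Ironridge (overflow 42)
  48÷1 = 48 each, +1 to first 0

Closure order: Elkhorn, Cedarfen, Dunmere, Hollowpine, Ironridge
Last habitat: Fernhollow with 95 animals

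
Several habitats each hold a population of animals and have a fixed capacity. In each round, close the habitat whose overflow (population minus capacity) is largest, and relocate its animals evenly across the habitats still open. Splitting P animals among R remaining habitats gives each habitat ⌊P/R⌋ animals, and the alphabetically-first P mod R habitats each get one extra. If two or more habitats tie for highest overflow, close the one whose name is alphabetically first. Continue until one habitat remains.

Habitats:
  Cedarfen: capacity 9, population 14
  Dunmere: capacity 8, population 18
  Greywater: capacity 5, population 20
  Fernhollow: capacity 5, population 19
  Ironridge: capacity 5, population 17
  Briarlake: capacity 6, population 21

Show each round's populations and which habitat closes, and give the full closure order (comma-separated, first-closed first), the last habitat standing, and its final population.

Round 1: Briarlake=21 Cedarfen=14 Dunmere=18 Fernhollow=19 Greywater=20 Ironridge=17 → close Briarlake (overflow 15)
  21÷5 = 4 each, +1 to first 1
Round 2: Cedarfen=19 Dunmere=22 Fernhollow=23 Greywater=24 Ironridge=21 → close Greywater (overflow 19)
  24÷4 = 6 each, +1 to first 0
Round 3: Cedarfen=25 Dunmere=28 Fernhollow=29 Ironridge=27 → close Fernhollow (overflow 24)
  29÷3 = 9 each, +1 to first 2
Round 4: Cedarfen=35 Dunmere=38 Ironridge=36 → close Ironridge (overflow 31)
  36÷2 = 18 each, +1 to first 0
Round 5: Cedarfen=53 Dunmere=56 → close Dunmere (overflow 48)
  56÷1 = 56 each, +1 to first 0

Closure order: Briarlake, Greywater, Fernhollow, Ironridge, Dunmere
Last habitat: Cedarfen with 109 animals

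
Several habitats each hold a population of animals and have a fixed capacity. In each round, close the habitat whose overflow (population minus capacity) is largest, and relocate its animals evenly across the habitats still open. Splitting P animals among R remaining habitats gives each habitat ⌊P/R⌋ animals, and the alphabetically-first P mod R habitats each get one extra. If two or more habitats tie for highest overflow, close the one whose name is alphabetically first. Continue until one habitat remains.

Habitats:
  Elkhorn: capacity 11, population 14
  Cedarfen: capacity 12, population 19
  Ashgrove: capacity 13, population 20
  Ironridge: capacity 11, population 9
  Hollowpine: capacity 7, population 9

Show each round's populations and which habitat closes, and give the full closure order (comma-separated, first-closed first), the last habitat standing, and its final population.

Closure order: Ashgrove, Cedarfen, Elkhorn, Hollowpine
Last habitat: Ironridge with 71 animals

Round 1: Ashgrove=20 Cedarfen=19 Elkhorn=14 Hollowpine=9 Ironridge=9 → close Ashgrove (overflow 7)
  20÷4 = 5 each, +1 to first 0
Round 2: Cedarfen=24 Elkhorn=19 Hollowpine=14 Ironridge=14 → close Cedarfen (overflow 12)
  24÷3 = 8 each, +1 to first 0
Round 3: Elkhorn=27 Hollowpine=22 Ironridge=22 → close Elkhorn (overflow 16)
  27÷2 = 13 each, +1 to first 1
Round 4: Hollowpine=36 Ironridge=35 → close Hollowpine (overflow 29)
  36÷1 = 36 each, +1 to first 0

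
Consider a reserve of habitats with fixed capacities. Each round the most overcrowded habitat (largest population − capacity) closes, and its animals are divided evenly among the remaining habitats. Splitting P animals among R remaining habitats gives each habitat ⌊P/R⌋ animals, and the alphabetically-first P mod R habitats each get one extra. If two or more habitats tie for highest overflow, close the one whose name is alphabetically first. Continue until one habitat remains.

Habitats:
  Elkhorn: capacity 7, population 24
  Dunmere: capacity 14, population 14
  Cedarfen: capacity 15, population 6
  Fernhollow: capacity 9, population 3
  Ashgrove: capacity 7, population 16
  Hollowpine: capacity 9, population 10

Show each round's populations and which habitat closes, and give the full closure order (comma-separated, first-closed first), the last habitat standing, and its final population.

Round 1: Ashgrove=16 Cedarfen=6 Dunmere=14 Elkhorn=24 Fernhollow=3 Hollowpine=10 → close Elkhorn (overflow 17)
  24÷5 = 4 each, +1 to first 4
Round 2: Ashgrove=21 Cedarfen=11 Dunmere=19 Fernhollow=8 Hollowpine=14 → close Ashgrove (overflow 14)
  21÷4 = 5 each, +1 to first 1
Round 3: Cedarfen=17 Dunmere=24 Fernhollow=13 Hollowpine=19 → close Dunmere (overflow 10)
  24÷3 = 8 each, +1 to first 0
Round 4: Cedarfen=25 Fernhollow=21 Hollowpine=27 → close Hollowpine (overflow 18)
  27÷2 = 13 each, +1 to first 1
Round 5: Cedarfen=39 Fernhollow=34 → close Fernhollow (overflow 25)
  34÷1 = 34 each, +1 to first 0

Closure order: Elkhorn, Ashgrove, Dunmere, Hollowpine, Fernhollow
Last habitat: Cedarfen with 73 animals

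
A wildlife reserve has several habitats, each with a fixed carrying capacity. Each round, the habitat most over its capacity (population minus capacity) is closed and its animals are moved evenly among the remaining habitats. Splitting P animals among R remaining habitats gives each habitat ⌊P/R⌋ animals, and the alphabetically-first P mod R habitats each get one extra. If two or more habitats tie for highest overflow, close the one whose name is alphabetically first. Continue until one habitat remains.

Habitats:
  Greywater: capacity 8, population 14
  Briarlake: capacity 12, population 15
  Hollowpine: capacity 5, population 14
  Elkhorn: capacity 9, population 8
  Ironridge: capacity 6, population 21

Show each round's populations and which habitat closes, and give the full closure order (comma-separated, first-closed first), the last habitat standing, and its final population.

Closure order: Ironridge, Hollowpine, Greywater, Briarlake
Last habitat: Elkhorn with 72 animals

Round 1: Briarlake=15 Elkhorn=8 Greywater=14 Hollowpine=14 Ironridge=21 → close Ironridge (overflow 15)
  21÷4 = 5 each, +1 to first 1
Round 2: Briarlake=21 Elkhorn=13 Greywater=19 Hollowpine=19 → close Hollowpine (overflow 14)
  19÷3 = 6 each, +1 to first 1
Round 3: Briarlake=28 Elkhorn=19 Greywater=25 → close Greywater (overflow 17)
  25÷2 = 12 each, +1 to first 1
Round 4: Briarlake=41 Elkhorn=31 → close Briarlake (overflow 29)
  41÷1 = 41 each, +1 to first 0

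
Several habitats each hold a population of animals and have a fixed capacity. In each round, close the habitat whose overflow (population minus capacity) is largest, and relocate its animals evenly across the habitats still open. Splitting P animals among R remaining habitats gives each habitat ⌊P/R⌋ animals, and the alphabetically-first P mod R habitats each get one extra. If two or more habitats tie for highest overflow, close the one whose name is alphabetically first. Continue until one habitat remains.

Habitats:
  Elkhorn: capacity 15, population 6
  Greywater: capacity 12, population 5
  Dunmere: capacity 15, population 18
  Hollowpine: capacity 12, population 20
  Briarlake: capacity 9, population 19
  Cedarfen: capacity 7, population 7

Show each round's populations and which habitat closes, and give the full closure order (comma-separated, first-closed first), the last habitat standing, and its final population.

Closure order: Briarlake, Hollowpine, Dunmere, Cedarfen, Elkhorn
Last habitat: Greywater with 75 animals

Round 1: Briarlake=19 Cedarfen=7 Dunmere=18 Elkhorn=6 Greywater=5 Hollowpine=20 → close Briarlake (overflow 10)
  19÷5 = 3 each, +1 to first 4
Round 2: Cedarfen=11 Dunmere=22 Elkhorn=10 Greywater=9 Hollowpine=23 → close Hollowpine (overflow 11)
  23÷4 = 5 each, +1 to first 3
Round 3: Cedarfen=17 Dunmere=28 Elkhorn=16 Greywater=14 → close Dunmere (overflow 13)
  28÷3 = 9 each, +1 to first 1
Round 4: Cedarfen=27 Elkhorn=25 Greywater=23 → close Cedarfen (overflow 20)
  27÷2 = 13 each, +1 to first 1
Round 5: Elkhorn=39 Greywater=36 → close Elkhorn (overflow 24)
  39÷1 = 39 each, +1 to first 0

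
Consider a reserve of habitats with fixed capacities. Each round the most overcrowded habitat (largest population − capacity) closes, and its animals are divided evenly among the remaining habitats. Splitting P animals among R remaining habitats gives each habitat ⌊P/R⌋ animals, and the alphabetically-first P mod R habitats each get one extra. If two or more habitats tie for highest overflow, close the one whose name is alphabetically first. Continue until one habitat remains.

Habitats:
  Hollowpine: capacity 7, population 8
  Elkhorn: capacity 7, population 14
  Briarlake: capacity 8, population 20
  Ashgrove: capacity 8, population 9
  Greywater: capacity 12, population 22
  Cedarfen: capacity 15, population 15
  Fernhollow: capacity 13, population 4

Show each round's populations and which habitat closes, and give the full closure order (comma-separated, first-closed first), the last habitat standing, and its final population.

Round 1: Ashgrove=9 Briarlake=20 Cedarfen=15 Elkhorn=14 Fernhollow=4 Greywater=22 Hollowpine=8 → close Briarlake (overflow 12)
  20÷6 = 3 each, +1 to first 2
Round 2: Ashgrove=13 Cedarfen=19 Elkhorn=17 Fernhollow=7 Greywater=25 Hollowpine=11 → close Greywater (overflow 13)
  25÷5 = 5 each, +1 to first 0
Round 3: Ashgrove=18 Cedarfen=24 Elkhorn=22 Fernhollow=12 Hollowpine=16 → close Elkhorn (overflow 15)
  22÷4 = 5 each, +1 to first 2
Round 4: Ashgrove=24 Cedarfen=30 Fernhollow=17 Hollowpine=21 → close Ashgrove (overflow 16)
  24÷3 = 8 each, +1 to first 0
Round 5: Cedarfen=38 Fernhollow=25 Hollowpine=29 → close Cedarfen (overflow 23)
  38÷2 = 19 each, +1 to first 0
Round 6: Fernhollow=44 Hollowpine=48 → close Hollowpine (overflow 41)
  48÷1 = 48 each, +1 to first 0

Closure order: Briarlake, Greywater, Elkhorn, Ashgrove, Cedarfen, Hollowpine
Last habitat: Fernhollow with 92 animals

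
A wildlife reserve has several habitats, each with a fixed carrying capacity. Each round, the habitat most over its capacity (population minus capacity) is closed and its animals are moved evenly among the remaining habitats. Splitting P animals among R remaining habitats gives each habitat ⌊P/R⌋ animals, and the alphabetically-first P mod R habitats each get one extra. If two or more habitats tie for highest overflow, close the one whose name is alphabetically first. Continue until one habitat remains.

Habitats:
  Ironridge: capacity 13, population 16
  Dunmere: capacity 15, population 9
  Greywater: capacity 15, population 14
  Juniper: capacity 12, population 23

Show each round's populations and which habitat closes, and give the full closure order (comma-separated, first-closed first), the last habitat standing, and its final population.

Round 1: Dunmere=9 Greywater=14 Ironridge=16 Juniper=23 → close Juniper (overflow 11)
  23÷3 = 7 each, +1 to first 2
Round 2: Dunmere=17 Greywater=22 Ironridge=23 → close Ironridge (overflow 10)
  23÷2 = 11 each, +1 to first 1
Round 3: Dunmere=29 Greywater=33 → close Greywater (overflow 18)
  33÷1 = 33 each, +1 to first 0

Closure order: Juniper, Ironridge, Greywater
Last habitat: Dunmere with 62 animals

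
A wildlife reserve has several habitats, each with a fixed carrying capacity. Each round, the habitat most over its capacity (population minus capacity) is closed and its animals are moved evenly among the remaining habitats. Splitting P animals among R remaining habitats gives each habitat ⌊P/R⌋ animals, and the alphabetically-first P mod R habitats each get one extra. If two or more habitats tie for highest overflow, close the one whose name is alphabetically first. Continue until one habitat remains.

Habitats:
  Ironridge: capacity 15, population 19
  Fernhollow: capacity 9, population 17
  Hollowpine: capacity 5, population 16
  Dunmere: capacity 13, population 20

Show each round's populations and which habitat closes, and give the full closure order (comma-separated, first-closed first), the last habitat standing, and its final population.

Closure order: Hollowpine, Dunmere, Fernhollow
Last habitat: Ironridge with 72 animals

Round 1: Dunmere=20 Fernhollow=17 Hollowpine=16 Ironridge=19 → close Hollowpine (overflow 11)
  16÷3 = 5 each, +1 to first 1
Round 2: Dunmere=26 Fernhollow=22 Ironridge=24 → close Dunmere (overflow 13)
  26÷2 = 13 each, +1 to first 0
Round 3: Fernhollow=35 Ironridge=37 → close Fernhollow (overflow 26)
  35÷1 = 35 each, +1 to first 0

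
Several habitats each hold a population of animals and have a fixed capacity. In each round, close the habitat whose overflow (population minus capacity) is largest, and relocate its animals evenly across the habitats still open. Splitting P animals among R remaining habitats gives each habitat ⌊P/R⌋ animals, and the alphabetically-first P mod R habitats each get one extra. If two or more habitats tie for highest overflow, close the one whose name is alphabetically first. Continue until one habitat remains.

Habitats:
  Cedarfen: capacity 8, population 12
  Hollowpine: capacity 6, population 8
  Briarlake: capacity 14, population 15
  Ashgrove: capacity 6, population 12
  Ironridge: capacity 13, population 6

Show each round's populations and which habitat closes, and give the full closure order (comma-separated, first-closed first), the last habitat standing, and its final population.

Round 1: Ashgrove=12 Briarlake=15 Cedarfen=12 Hollowpine=8 Ironridge=6 → close Ashgrove (overflow 6)
  12÷4 = 3 each, +1 to first 0
Round 2: Briarlake=18 Cedarfen=15 Hollowpine=11 Ironridge=9 → close Cedarfen (overflow 7)
  15÷3 = 5 each, +1 to first 0
Round 3: Briarlake=23 Hollowpine=16 Ironridge=14 → close Hollowpine (overflow 10)
  16÷2 = 8 each, +1 to first 0
Round 4: Briarlake=31 Ironridge=22 → close Briarlake (overflow 17)
  31÷1 = 31 each, +1 to first 0

Closure order: Ashgrove, Cedarfen, Hollowpine, Briarlake
Last habitat: Ironridge with 53 animals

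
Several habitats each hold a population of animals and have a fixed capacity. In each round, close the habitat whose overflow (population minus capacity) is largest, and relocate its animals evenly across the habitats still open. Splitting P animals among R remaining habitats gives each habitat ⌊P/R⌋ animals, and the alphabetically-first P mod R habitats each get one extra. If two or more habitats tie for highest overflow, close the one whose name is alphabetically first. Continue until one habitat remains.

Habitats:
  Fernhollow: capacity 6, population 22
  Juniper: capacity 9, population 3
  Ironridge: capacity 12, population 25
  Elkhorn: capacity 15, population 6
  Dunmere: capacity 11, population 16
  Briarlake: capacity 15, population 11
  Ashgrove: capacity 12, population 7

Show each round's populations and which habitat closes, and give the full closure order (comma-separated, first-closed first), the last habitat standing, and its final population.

Round 1: Ashgrove=7 Briarlake=11 Dunmere=16 Elkhorn=6 Fernhollow=22 Ironridge=25 Juniper=3 → close Fernhollow (overflow 16)
  22÷6 = 3 each, +1 to first 4
Round 2: Ashgrove=11 Briarlake=15 Dunmere=20 Elkhorn=10 Ironridge=28 Juniper=6 → close Ironridge (overflow 16)
  28÷5 = 5 each, +1 to first 3
Round 3: Ashgrove=17 Briarlake=21 Dunmere=26 Elkhorn=15 Juniper=11 → close Dunmere (overflow 15)
  26÷4 = 6 each, +1 to first 2
Round 4: Ashgrove=24 Briarlake=28 Elkhorn=21 Juniper=17 → close Briarlake (overflow 13)
  28÷3 = 9 each, +1 to first 1
Round 5: Ashgrove=34 Elkhorn=30 Juniper=26 → close Ashgrove (overflow 22)
  34÷2 = 17 each, +1 to first 0
Round 6: Elkhorn=47 Juniper=43 → close Juniper (overflow 34)
  43÷1 = 43 each, +1 to first 0

Closure order: Fernhollow, Ironridge, Dunmere, Briarlake, Ashgrove, Juniper
Last habitat: Elkhorn with 90 animals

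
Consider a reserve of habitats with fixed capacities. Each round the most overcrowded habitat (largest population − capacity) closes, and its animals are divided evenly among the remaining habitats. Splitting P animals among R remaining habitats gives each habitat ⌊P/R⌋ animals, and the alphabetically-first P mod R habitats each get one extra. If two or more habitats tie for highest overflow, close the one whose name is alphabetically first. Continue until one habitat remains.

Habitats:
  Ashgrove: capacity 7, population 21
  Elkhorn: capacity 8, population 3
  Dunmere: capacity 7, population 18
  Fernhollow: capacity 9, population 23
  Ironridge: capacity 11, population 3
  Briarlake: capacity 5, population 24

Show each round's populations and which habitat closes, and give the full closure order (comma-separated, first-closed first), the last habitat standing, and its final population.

Round 1: Ashgrove=21 Briarlake=24 Dunmere=18 Elkhorn=3 Fernhollow=23 Ironridge=3 → close Briarlake (overflow 19)
  24÷5 = 4 each, +1 to first 4
Round 2: Ashgrove=26 Dunmere=23 Elkhorn=8 Fernhollow=28 Ironridge=7 → close Ashgrove (overflow 19)
  26÷4 = 6 each, +1 to first 2
Round 3: Dunmere=30 Elkhorn=15 Fernhollow=34 Ironridge=13 → close Fernhollow (overflow 25)
  34÷3 = 11 each, +1 to first 1
Round 4: Dunmere=42 Elkhorn=26 Ironridge=24 → close Dunmere (overflow 35)
  42÷2 = 21 each, +1 to first 0
Round 5: Elkhorn=47 Ironridge=45 → close Elkhorn (overflow 39)
  47÷1 = 47 each, +1 to first 0

Closure order: Briarlake, Ashgrove, Fernhollow, Dunmere, Elkhorn
Last habitat: Ironridge with 92 animals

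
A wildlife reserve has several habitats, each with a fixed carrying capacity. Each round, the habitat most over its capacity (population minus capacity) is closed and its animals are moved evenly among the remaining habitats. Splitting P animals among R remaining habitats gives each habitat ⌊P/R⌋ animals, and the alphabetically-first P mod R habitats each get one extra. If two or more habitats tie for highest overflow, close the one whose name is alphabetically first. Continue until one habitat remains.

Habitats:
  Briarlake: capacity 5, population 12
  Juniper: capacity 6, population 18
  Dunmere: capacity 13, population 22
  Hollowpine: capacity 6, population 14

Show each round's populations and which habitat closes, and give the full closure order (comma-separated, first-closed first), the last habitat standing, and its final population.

Closure order: Juniper, Dunmere, Hollowpine
Last habitat: Briarlake with 66 animals

Round 1: Briarlake=12 Dunmere=22 Hollowpine=14 Juniper=18 → close Juniper (overflow 12)
  18÷3 = 6 each, +1 to first 0
Round 2: Briarlake=18 Dunmere=28 Hollowpine=20 → close Dunmere (overflow 15)
  28÷2 = 14 each, +1 to first 0
Round 3: Briarlake=32 Hollowpine=34 → close Hollowpine (overflow 28)
  34÷1 = 34 each, +1 to first 0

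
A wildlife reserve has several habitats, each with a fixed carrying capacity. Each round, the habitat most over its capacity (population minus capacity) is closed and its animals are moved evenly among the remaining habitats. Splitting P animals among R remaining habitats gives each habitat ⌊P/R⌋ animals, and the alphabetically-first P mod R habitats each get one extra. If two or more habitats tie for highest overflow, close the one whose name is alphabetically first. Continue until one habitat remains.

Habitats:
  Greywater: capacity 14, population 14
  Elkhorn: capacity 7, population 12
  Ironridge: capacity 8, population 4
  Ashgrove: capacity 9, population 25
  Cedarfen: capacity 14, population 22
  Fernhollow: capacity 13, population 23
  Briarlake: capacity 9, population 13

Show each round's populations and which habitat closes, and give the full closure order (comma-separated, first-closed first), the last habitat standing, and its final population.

Round 1: Ashgrove=25 Briarlake=13 Cedarfen=22 Elkhorn=12 Fernhollow=23 Greywater=14 Ironridge=4 → close Ashgrove (overflow 16)
  25÷6 = 4 each, +1 to first 1
Round 2: Briarlake=18 Cedarfen=26 Elkhorn=16 Fernhollow=27 Greywater=18 Ironridge=8 → close Fernhollow (overflow 14)
  27÷5 = 5 each, +1 to first 2
Round 3: Briarlake=24 Cedarfen=32 Elkhorn=21 Greywater=23 Ironridge=13 → close Cedarfen (overflow 18)
  32÷4 = 8 each, +1 to first 0
Round 4: Briarlake=32 Elkhorn=29 Greywater=31 Ironridge=21 → close Briarlake (overflow 23)
  32÷3 = 10 each, +1 to first 2
Round 5: Elkhorn=40 Greywater=42 Ironridge=31 → close Elkhorn (overflow 33)
  40÷2 = 20 each, +1 to first 0
Round 6: Greywater=62 Ironridge=51 → close Greywater (overflow 48)
  62÷1 = 62 each, +1 to first 0

Closure order: Ashgrove, Fernhollow, Cedarfen, Briarlake, Elkhorn, Greywater
Last habitat: Ironridge with 113 animals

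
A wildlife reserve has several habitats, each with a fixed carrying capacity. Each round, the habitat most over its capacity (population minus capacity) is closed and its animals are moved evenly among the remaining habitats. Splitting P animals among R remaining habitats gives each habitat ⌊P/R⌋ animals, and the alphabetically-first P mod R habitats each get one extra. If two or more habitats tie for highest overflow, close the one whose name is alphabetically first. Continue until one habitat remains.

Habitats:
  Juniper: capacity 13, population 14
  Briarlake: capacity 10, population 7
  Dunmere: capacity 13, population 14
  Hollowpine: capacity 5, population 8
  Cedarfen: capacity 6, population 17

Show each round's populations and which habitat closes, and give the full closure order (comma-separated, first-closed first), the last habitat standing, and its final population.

Closure order: Cedarfen, Hollowpine, Dunmere, Juniper
Last habitat: Briarlake with 60 animals

Round 1: Briarlake=7 Cedarfen=17 Dunmere=14 Hollowpine=8 Juniper=14 → close Cedarfen (overflow 11)
  17÷4 = 4 each, +1 to first 1
Round 2: Briarlake=12 Dunmere=18 Hollowpine=12 Juniper=18 → close Hollowpine (overflow 7)
  12÷3 = 4 each, +1 to first 0
Round 3: Briarlake=16 Dunmere=22 Juniper=22 → close Dunmere (overflow 9)
  22÷2 = 11 each, +1 to first 0
Round 4: Briarlake=27 Juniper=33 → close Juniper (overflow 20)
  33÷1 = 33 each, +1 to first 0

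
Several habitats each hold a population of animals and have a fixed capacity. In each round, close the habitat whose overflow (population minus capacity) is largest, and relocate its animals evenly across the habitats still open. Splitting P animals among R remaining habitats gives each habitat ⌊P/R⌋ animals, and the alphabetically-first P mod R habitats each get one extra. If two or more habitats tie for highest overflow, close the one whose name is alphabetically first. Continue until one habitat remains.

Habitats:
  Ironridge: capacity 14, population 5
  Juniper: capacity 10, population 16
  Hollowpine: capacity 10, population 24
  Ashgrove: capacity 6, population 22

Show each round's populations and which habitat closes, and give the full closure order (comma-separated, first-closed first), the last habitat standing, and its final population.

Closure order: Ashgrove, Hollowpine, Juniper
Last habitat: Ironridge with 67 animals

Round 1: Ashgrove=22 Hollowpine=24 Ironridge=5 Juniper=16 → close Ashgrove (overflow 16)
  22÷3 = 7 each, +1 to first 1
Round 2: Hollowpine=32 Ironridge=12 Juniper=23 → close Hollowpine (overflow 22)
  32÷2 = 16 each, +1 to first 0
Round 3: Ironridge=28 Juniper=39 → close Juniper (overflow 29)
  39÷1 = 39 each, +1 to first 0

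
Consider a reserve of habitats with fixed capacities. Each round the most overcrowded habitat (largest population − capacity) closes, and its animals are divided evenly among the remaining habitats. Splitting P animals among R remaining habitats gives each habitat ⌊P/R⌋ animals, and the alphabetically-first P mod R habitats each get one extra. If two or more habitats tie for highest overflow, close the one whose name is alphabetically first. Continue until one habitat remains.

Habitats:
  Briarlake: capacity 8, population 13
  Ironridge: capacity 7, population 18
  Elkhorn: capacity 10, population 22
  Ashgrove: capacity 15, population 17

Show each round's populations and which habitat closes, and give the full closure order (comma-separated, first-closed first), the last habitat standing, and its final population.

Round 1: Ashgrove=17 Briarlake=13 Elkhorn=22 Ironridge=18 → close Elkhorn (overflow 12)
  22÷3 = 7 each, +1 to first 1
Round 2: Ashgrove=25 Briarlake=20 Ironridge=25 → close Ironridge (overflow 18)
  25÷2 = 12 each, +1 to first 1
Round 3: Ashgrove=38 Briarlake=32 → close Briarlake (overflow 24)
  32÷1 = 32 each, +1 to first 0

Closure order: Elkhorn, Ironridge, Briarlake
Last habitat: Ashgrove with 70 animals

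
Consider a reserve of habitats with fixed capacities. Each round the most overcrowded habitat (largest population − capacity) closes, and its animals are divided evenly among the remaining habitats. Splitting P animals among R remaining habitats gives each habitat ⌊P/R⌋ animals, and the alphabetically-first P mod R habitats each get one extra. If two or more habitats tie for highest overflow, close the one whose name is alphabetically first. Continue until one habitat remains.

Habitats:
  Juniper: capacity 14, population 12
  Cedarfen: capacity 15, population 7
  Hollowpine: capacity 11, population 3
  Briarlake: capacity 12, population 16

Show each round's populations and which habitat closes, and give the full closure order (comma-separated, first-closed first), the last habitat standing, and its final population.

Round 1: Briarlake=16 Cedarfen=7 Hollowpine=3 Juniper=12 → close Briarlake (overflow 4)
  16÷3 = 5 each, +1 to first 1
Round 2: Cedarfen=13 Hollowpine=8 Juniper=17 → close Juniper (overflow 3)
  17÷2 = 8 each, +1 to first 1
Round 3: Cedarfen=22 Hollowpine=16 → close Cedarfen (overflow 7)
  22÷1 = 22 each, +1 to first 0

Closure order: Briarlake, Juniper, Cedarfen
Last habitat: Hollowpine with 38 animals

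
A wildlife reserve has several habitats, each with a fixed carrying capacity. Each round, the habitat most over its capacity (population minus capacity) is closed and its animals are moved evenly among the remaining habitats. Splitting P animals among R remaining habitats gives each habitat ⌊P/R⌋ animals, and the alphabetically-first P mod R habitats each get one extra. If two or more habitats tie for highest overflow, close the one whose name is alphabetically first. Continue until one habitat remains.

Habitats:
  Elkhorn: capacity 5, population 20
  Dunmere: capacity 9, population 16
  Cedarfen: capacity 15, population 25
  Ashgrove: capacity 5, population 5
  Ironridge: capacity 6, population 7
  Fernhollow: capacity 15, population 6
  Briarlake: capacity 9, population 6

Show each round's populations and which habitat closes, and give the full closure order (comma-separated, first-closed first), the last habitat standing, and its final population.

Closure order: Elkhorn, Cedarfen, Dunmere, Ashgrove, Ironridge, Briarlake
Last habitat: Fernhollow with 85 animals

Round 1: Ashgrove=5 Briarlake=6 Cedarfen=25 Dunmere=16 Elkhorn=20 Fernhollow=6 Ironridge=7 → close Elkhorn (overflow 15)
  20÷6 = 3 each, +1 to first 2
Round 2: Ashgrove=9 Briarlake=10 Cedarfen=28 Dunmere=19 Fernhollow=9 Ironridge=10 → close Cedarfen (overflow 13)
  28÷5 = 5 each, +1 to first 3
Round 3: Ashgrove=15 Briarlake=16 Dunmere=25 Fernhollow=14 Ironridge=15 → close Dunmere (overflow 16)
  25÷4 = 6 each, +1 to first 1
Round 4: Ashgrove=22 Briarlake=22 Fernhollow=20 Ironridge=21 → close Ashgrove (overflow 17)
  22÷3 = 7 each, +1 to first 1
Round 5: Briarlake=30 Fernhollow=27 Ironridge=28 → close Ironridge (overflow 22)
  28÷2 = 14 each, +1 to first 0
Round 6: Briarlake=44 Fernhollow=41 → close Briarlake (overflow 35)
  44÷1 = 44 each, +1 to first 0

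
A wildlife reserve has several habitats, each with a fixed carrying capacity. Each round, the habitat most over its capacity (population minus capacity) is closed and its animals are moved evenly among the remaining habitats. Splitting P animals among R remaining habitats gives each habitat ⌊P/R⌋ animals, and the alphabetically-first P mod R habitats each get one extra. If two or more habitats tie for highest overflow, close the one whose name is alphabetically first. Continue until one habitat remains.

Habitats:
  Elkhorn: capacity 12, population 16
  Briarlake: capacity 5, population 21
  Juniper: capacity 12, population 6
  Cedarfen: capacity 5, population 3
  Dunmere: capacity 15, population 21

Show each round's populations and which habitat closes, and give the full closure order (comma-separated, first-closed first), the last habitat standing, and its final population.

Closure order: Briarlake, Dunmere, Elkhorn, Cedarfen
Last habitat: Juniper with 67 animals

Round 1: Briarlake=21 Cedarfen=3 Dunmere=21 Elkhorn=16 Juniper=6 → close Briarlake (overflow 16)
  21÷4 = 5 each, +1 to first 1
Round 2: Cedarfen=9 Dunmere=26 Elkhorn=21 Juniper=11 → close Dunmere (overflow 11)
  26÷3 = 8 each, +1 to first 2
Round 3: Cedarfen=18 Elkhorn=30 Juniper=19 → close Elkhorn (overflow 18)
  30÷2 = 15 each, +1 to first 0
Round 4: Cedarfen=33 Juniper=34 → close Cedarfen (overflow 28)
  33÷1 = 33 each, +1 to first 0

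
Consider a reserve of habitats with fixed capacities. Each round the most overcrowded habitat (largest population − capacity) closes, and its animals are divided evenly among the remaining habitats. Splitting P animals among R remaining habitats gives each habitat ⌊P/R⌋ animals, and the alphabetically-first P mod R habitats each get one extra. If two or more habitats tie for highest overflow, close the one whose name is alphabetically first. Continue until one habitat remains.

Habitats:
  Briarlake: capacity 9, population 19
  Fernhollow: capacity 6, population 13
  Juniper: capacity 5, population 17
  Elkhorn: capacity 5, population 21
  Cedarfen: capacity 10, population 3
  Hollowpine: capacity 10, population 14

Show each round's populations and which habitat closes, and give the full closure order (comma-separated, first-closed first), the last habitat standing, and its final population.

Closure order: Elkhorn, Juniper, Briarlake, Fernhollow, Hollowpine
Last habitat: Cedarfen with 87 animals

Round 1: Briarlake=19 Cedarfen=3 Elkhorn=21 Fernhollow=13 Hollowpine=14 Juniper=17 → close Elkhorn (overflow 16)
  21÷5 = 4 each, +1 to first 1
Round 2: Briarlake=24 Cedarfen=7 Fernhollow=17 Hollowpine=18 Juniper=21 → close Juniper (overflow 16)
  21÷4 = 5 each, +1 to first 1
Round 3: Briarlake=30 Cedarfen=12 Fernhollow=22 Hollowpine=23 → close Briarlake (overflow 21)
  30÷3 = 10 each, +1 to first 0
Round 4: Cedarfen=22 Fernhollow=32 Hollowpine=33 → close Fernhollow (overflow 26)
  32÷2 = 16 each, +1 to first 0
Round 5: Cedarfen=38 Hollowpine=49 → close Hollowpine (overflow 39)
  49÷1 = 49 each, +1 to first 0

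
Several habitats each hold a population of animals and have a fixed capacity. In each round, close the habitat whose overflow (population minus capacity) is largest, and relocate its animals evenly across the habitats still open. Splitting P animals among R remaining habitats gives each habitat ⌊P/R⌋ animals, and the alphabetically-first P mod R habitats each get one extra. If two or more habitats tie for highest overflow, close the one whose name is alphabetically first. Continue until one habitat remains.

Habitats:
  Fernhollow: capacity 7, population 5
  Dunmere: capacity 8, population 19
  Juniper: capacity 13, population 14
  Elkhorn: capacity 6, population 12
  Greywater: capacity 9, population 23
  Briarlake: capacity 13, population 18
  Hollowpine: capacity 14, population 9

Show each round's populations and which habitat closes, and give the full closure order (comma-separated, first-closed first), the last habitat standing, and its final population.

Closure order: Greywater, Dunmere, Elkhorn, Briarlake, Juniper, Fernhollow
Last habitat: Hollowpine with 100 animals

Round 1: Briarlake=18 Dunmere=19 Elkhorn=12 Fernhollow=5 Greywater=23 Hollowpine=9 Juniper=14 → close Greywater (overflow 14)
  23÷6 = 3 each, +1 to first 5
Round 2: Briarlake=22 Dunmere=23 Elkhorn=16 Fernhollow=9 Hollowpine=13 Juniper=17 → close Dunmere (overflow 15)
  23÷5 = 4 each, +1 to first 3
Round 3: Briarlake=27 Elkhorn=21 Fernhollow=14 Hollowpine=17 Juniper=21 → close Elkhorn (overflow 15)
  21÷4 = 5 each, +1 to first 1
Round 4: Briarlake=33 Fernhollow=19 Hollowpine=22 Juniper=26 → close Briarlake (overflow 20)
  33÷3 = 11 each, +1 to first 0
Round 5: Fernhollow=30 Hollowpine=33 Juniper=37 → close Juniper (overflow 24)
  37÷2 = 18 each, +1 to first 1
Round 6: Fernhollow=49 Hollowpine=51 → close Fernhollow (overflow 42)
  49÷1 = 49 each, +1 to first 0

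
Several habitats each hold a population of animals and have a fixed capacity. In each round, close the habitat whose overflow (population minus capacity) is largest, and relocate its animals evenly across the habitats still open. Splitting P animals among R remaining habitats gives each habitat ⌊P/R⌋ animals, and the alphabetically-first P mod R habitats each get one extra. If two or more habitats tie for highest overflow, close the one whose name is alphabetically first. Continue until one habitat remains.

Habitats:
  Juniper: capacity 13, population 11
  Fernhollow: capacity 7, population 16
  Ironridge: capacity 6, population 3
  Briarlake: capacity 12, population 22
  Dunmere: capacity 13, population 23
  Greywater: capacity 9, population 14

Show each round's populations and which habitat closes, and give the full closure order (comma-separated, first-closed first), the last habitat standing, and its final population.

Closure order: Briarlake, Dunmere, Fernhollow, Greywater, Ironridge
Last habitat: Juniper with 89 animals

Round 1: Briarlake=22 Dunmere=23 Fernhollow=16 Greywater=14 Ironridge=3 Juniper=11 → close Briarlake (overflow 10)
  22÷5 = 4 each, +1 to first 2
Round 2: Dunmere=28 Fernhollow=21 Greywater=18 Ironridge=7 Juniper=15 → close Dunmere (overflow 15)
  28÷4 = 7 each, +1 to first 0
Round 3: Fernhollow=28 Greywater=25 Ironridge=14 Juniper=22 → close Fernhollow (overflow 21)
  28÷3 = 9 each, +1 to first 1
Round 4: Greywater=35 Ironridge=23 Juniper=31 → close Greywater (overflow 26)
  35÷2 = 17 each, +1 to first 1
Round 5: Ironridge=41 Juniper=48 → close Ironridge (overflow 35)
  41÷1 = 41 each, +1 to first 0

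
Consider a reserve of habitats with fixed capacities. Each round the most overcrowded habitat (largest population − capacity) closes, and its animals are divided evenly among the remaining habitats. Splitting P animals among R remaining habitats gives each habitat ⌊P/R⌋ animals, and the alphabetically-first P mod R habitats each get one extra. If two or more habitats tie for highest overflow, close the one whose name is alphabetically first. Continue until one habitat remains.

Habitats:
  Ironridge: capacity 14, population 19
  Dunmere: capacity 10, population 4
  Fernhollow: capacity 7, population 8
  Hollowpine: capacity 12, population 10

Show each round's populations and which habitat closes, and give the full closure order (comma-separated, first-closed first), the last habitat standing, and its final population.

Round 1: Dunmere=4 Fernhollow=8 Hollowpine=10 Ironridge=19 → close Ironridge (overflow 5)
  19÷3 = 6 each, +1 to first 1
Round 2: Dunmere=11 Fernhollow=14 Hollowpine=16 → close Fernhollow (overflow 7)
  14÷2 = 7 each, +1 to first 0
Round 3: Dunmere=18 Hollowpine=23 → close Hollowpine (overflow 11)
  23÷1 = 23 each, +1 to first 0

Closure order: Ironridge, Fernhollow, Hollowpine
Last habitat: Dunmere with 41 animals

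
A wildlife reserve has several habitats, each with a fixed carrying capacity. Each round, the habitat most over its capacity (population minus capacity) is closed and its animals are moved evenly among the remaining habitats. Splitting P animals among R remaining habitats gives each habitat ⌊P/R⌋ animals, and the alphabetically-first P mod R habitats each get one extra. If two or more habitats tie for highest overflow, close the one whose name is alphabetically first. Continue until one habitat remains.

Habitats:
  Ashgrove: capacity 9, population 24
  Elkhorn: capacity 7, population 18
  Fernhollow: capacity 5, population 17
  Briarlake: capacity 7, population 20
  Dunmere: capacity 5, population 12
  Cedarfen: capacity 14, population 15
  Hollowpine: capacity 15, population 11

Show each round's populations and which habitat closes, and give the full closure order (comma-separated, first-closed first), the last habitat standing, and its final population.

Closure order: Ashgrove, Briarlake, Fernhollow, Elkhorn, Dunmere, Cedarfen
Last habitat: Hollowpine with 117 animals

Round 1: Ashgrove=24 Briarlake=20 Cedarfen=15 Dunmere=12 Elkhorn=18 Fernhollow=17 Hollowpine=11 → close Ashgrove (overflow 15)
  24÷6 = 4 each, +1 to first 0
Round 2: Briarlake=24 Cedarfen=19 Dunmere=16 Elkhorn=22 Fernhollow=21 Hollowpine=15 → close Briarlake (overflow 17)
  24÷5 = 4 each, +1 to first 4
Round 3: Cedarfen=24 Dunmere=21 Elkhorn=27 Fernhollow=26 Hollowpine=19 → close Fernhollow (overflow 21)
  26÷4 = 6 each, +1 to first 2
Round 4: Cedarfen=31 Dunmere=28 Elkhorn=33 Hollowpine=25 → close Elkhorn (overflow 26)
  33÷3 = 11 each, +1 to first 0
Round 5: Cedarfen=42 Dunmere=39 Hollowpine=36 → close Dunmere (overflow 34)
  39÷2 = 19 each, +1 to first 1
Round 6: Cedarfen=62 Hollowpine=55 → close Cedarfen (overflow 48)
  62÷1 = 62 each, +1 to first 0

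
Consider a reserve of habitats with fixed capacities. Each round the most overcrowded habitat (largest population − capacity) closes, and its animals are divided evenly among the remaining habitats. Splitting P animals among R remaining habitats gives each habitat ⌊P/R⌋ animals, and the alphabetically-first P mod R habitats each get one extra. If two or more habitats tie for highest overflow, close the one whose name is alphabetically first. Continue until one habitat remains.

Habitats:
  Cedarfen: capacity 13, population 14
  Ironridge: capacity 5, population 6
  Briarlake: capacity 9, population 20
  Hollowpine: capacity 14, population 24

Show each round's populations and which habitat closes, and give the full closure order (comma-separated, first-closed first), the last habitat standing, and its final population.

Round 1: Briarlake=20 Cedarfen=14 Hollowpine=24 Ironridge=6 → close Briarlake (overflow 11)
  20÷3 = 6 each, +1 to first 2
Round 2: Cedarfen=21 Hollowpine=31 Ironridge=12 → close Hollowpine (overflow 17)
  31÷2 = 15 each, +1 to first 1
Round 3: Cedarfen=37 Ironridge=27 → close Cedarfen (overflow 24)
  37÷1 = 37 each, +1 to first 0

Closure order: Briarlake, Hollowpine, Cedarfen
Last habitat: Ironridge with 64 animals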